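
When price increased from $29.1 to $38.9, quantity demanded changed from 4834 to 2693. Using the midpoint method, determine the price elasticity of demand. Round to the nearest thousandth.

%Δq = (2693 − 4834)/[(4834 + 2693)/2] = -2141/3763.5 ≈ -0.5689.
%ΔP = (38.9 − 29.1)/[(29.1 + 38.9)/2] = 9.8/34 ≈ 0.2882.
Arc elasticity E = %Δq/%ΔP ≈ -0.5689/0.2882 ≈ -1.974.
|E| > 1: demand is elastic over this range.

-1.974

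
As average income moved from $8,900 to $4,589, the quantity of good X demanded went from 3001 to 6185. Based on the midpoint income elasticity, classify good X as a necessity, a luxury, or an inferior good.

inferior

%ΔQ = (6185 − 3001)/[(3001+6185)/2] = 3184/4593 ≈ 0.6932.
%ΔY = (4,589 − 8,900)/[(8,900+4,589)/2] = -4311/6744.5 ≈ -0.6392.
E_I = %ΔQ/%ΔY ≈ -1.085.
E_I < 0: inferior good.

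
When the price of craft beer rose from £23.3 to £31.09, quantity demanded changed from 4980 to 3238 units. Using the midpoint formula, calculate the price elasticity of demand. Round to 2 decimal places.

%ΔQ = (3238 − 4980)/[(4980 + 3238)/2] = -1742/4109 ≈ -0.4239.
%Δp = (31.09 − 23.3)/[(23.3 + 31.09)/2] = 7.79/27.195 ≈ 0.2864.
Arc elasticity E = %ΔQ/%Δp ≈ -0.4239/0.2864 ≈ -1.48.
|E| > 1: demand is elastic over this range.

-1.48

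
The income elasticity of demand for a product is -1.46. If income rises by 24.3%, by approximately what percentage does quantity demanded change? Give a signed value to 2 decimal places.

%ΔQ ≈ E × %ΔI = (-1.46) × (24.3%) ≈ -35.48%.

-35.48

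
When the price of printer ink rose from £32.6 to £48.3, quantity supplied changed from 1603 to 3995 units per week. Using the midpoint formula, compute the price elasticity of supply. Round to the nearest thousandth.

%Δq = (3995 − 1603)/[(1603 + 3995)/2] = 2392/2799 ≈ 0.8546.
%ΔP = (48.3 − 32.6)/[(32.6 + 48.3)/2] = 15.7/40.45 ≈ 0.3881.
Arc elasticity E = %Δq/%ΔP ≈ 0.8546/0.3881 ≈ 2.202.
|E| > 1: supply is elastic over this range.

2.202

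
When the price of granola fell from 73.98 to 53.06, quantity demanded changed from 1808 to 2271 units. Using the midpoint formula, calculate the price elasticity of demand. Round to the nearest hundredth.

-0.69

%Δq = (2271 − 1808)/[(1808 + 2271)/2] = 463/2039.5 ≈ 0.2270.
%Δp = (53.06 − 73.98)/[(73.98 + 53.06)/2] = -20.92/63.52 ≈ -0.3293.
Arc elasticity E = %Δq/%Δp ≈ 0.2270/-0.3293 ≈ -0.69.
|E| < 1: demand is inelastic over this range.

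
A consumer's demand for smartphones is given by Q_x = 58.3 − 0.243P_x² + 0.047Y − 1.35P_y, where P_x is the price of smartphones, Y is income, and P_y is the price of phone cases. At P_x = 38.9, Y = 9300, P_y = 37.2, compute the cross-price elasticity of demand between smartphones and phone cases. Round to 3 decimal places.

-0.648

Q_x = 58.3 − 0.243(38.9)² + 0.047(9300) − 1.35(37.2) = 58.3 − 367.71 + 437.1 − 50.22 = 77.47.
∂Q_x/∂P_y = −1.35, so E_xy = -1.35·(37.2/77.47) ≈ -0.648.
E_xy < 0: the goods are complements.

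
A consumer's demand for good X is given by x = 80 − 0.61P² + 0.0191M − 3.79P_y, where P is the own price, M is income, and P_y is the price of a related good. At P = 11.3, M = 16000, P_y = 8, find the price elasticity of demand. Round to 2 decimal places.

-0.56

Evaluating quantity at (P, M, P_y) gives x = 80 − 0.61(11.3)² + 0.0191(16000) − 3.79(8) = 80 − 77.8909 + 305.6 − 30.32 = 277.3891.
∂x/∂P = −2·0.61·P = -13.786, so E_p = -13.786·(11.3/277.3891) ≈ -0.56.
|E_p| < 1: demand is inelastic.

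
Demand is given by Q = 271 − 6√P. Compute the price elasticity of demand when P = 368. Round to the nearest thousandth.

-0.369

At P = 368, Q = 155.9.
dQ/dP = −6/(2√P) = −6/(2·19.1833).
Point elasticity E = (dQ/dP)·(P/Q) = -0.1564 × 368/155.9 ≈ -0.369.
|E| < 1, so demand is inelastic at this price.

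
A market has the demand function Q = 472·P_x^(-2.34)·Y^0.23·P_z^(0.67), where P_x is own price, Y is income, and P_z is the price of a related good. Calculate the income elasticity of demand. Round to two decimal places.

For a Cobb–Douglas (constant-elasticity) form Q = A·Y^α·…, the elasticity with respect to Y equals the exponent α at every point.
Here the exponent on Y is 0.23, so the income elasticity of demand is 0.23.

0.23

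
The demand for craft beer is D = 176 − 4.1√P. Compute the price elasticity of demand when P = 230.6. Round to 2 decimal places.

At P = 230.6, D = 113.7394.
dD/dP = −4.1/(2√P) = −4.1/(2·15.1855).
Point elasticity E = (dD/dP)·(P/D) = -0.135 × 230.6/113.7394 ≈ -0.27.
|E| < 1, so demand is inelastic at this price.

-0.27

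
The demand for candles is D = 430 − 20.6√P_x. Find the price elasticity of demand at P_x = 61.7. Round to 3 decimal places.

-0.302

At P_x = 61.7, D = 268.1883.
dD/dP_x = −20.6/(2√P_x) = −20.6/(2·7.8549).
Point elasticity E = (dD/dP_x)·(P_x/D) = -1.3113 × 61.7/268.1883 ≈ -0.302.
|E| < 1, so demand is inelastic at this price.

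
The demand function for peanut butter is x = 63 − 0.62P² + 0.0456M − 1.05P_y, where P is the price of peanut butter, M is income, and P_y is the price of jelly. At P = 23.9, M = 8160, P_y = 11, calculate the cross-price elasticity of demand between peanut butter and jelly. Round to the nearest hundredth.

-0.17

First evaluate x: 63 − 0.62(23.9)² + 0.0456(8160) − 1.05(11) = 63 − 354.1502 + 372.096 − 11.55 = 69.3958.
∂x/∂P_y = −1.05, so E_xy = -1.05·(11/69.3958) ≈ -0.17.
E_xy < 0: the goods are complements.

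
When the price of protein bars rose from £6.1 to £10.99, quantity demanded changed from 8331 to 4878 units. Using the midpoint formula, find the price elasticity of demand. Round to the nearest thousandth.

%Δq = (4878 − 8331)/[(8331 + 4878)/2] = -3453/6604.5 ≈ -0.5228.
%ΔP = (10.99 − 6.1)/[(6.1 + 10.99)/2] = 4.89/8.545 ≈ 0.5723.
Arc elasticity E = %Δq/%ΔP ≈ -0.5228/0.5723 ≈ -0.914.
|E| < 1: demand is inelastic over this range.

-0.914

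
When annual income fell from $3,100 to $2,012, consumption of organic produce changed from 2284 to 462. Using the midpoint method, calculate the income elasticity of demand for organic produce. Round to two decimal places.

3.12

%ΔQ = (462 − 2284)/[(2284+462)/2] = -1822/1373 ≈ -1.3270.
%ΔI = (2,012 − 3,100)/[(3,100+2,012)/2] = -1088/2556 ≈ -0.4257.
E_I = %ΔQ/%ΔI ≈ 3.12.
E_I > 1: normal good (luxury).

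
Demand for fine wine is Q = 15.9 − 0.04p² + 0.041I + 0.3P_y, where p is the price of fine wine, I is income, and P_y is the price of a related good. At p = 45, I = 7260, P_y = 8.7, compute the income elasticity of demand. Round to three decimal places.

1.266

At the given point, Q = 15.9 − 0.04(45)² + 0.041(7260) + 0.3(8.7) = 15.9 − 81 + 297.66 + 2.61 = 235.17.
∂Q/∂I = +0.041, so E_I = 0.041·(7260/235.17) ≈ 1.266.
E_I > 1: normal good (luxury).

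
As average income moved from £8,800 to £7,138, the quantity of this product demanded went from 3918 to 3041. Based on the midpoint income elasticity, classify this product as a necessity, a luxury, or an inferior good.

luxury

%ΔQ = (3041 − 3918)/[(3918+3041)/2] = -877/3479.5 ≈ -0.2520.
%ΔM = (7,138 − 8,800)/[(8,800+7,138)/2] = -1662/7969 ≈ -0.2086.
E_I = %ΔQ/%ΔM ≈ 1.209.
E_I > 1: normal good (luxury).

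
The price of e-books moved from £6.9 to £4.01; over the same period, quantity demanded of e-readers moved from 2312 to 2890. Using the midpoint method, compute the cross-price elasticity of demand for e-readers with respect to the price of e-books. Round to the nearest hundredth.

%ΔQ_x = (2890 − 2312)/[(2312+2890)/2] = 578/2601 ≈ 0.2222.
%ΔP_y = (4.01 − 6.9)/[(6.9+4.01)/2] ≈ -0.5298.
E_xy = 0.2222/-0.5298 ≈ -0.42.
E_xy < 0, so e-readers and e-books are complements.

-0.42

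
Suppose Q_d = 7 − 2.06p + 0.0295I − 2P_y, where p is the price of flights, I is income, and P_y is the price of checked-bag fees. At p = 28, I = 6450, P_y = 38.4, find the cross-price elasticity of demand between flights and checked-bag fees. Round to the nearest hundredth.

-1.22

Substituting, Q_d = 7 − 2.06(28) + 0.0295(6450) − 2(38.4) = 7 − 57.68 + 190.275 − 76.8 = 62.795.
∂Q_d/∂P_y = −2, so E_xy = -2·(38.4/62.795) ≈ -1.22.
E_xy < 0: the goods are complements.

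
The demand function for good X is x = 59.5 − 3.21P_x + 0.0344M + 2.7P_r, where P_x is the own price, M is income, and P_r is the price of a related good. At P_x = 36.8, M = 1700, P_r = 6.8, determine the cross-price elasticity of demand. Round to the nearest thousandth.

At the given point, x = 59.5 − 3.21(36.8) + 0.0344(1700) + 2.7(6.8) = 59.5 − 118.128 + 58.48 + 18.36 = 18.212.
∂x/∂P_r = +2.7, so E_xy = 2.7·(6.8/18.212) ≈ 1.008.
E_xy > 0: the goods are substitutes.

1.008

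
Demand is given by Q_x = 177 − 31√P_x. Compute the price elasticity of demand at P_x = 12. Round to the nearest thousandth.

-0.771

At P_x = 12, Q_x = 69.6128.
dQ_x/dP_x = −31/(2√P_x) = −31/(2·3.4641).
Point elasticity E = (dQ_x/dP_x)·(P_x/Q_x) = -4.4745 × 12/69.6128 ≈ -0.771.
|E| < 1, so demand is inelastic at this price.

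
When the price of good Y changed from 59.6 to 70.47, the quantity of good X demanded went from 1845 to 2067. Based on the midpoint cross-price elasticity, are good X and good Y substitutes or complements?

%ΔQ_x = (2067 − 1845)/[(1845+2067)/2] = 222/1956 ≈ 0.1135.
%ΔP_y = (70.47 − 59.6)/[(59.6+70.47)/2] ≈ 0.1671.
E_xy = 0.1135/0.1671 ≈ 0.679.
E_xy > 0, so the goods are substitutes.

substitutes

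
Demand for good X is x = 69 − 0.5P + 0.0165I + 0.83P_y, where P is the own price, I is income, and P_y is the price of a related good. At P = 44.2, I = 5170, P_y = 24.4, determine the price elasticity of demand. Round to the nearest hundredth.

x = 69 − 0.5(44.2) + 0.0165(5170) + 0.83(24.4) = 69 − 22.1 + 85.305 + 20.252 = 152.457.
∂x/∂P = −0.5, so E_p = (−0.5)·(44.2/152.457) ≈ -0.14.
|E_p| < 1: demand is inelastic.

-0.14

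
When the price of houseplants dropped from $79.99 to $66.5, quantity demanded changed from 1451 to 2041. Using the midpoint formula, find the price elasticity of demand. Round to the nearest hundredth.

%ΔQ = (2041 − 1451)/[(1451 + 2041)/2] = 590/1746 ≈ 0.3379.
%Δp = (66.5 − 79.99)/[(79.99 + 66.5)/2] = -13.49/73.245 ≈ -0.1842.
Arc elasticity E = %ΔQ/%Δp ≈ 0.3379/-0.1842 ≈ -1.83.
|E| > 1: demand is elastic over this range.

-1.83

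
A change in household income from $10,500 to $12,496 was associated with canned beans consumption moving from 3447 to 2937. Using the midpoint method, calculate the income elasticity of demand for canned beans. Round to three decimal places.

%ΔQ = (2937 − 3447)/[(3447+2937)/2] = -510/3192 ≈ -0.1598.
%ΔY = (12,496 − 10,500)/[(10,500+12,496)/2] = 1996/11498 ≈ 0.1736.
E_I = %ΔQ/%ΔY ≈ -0.920.
E_I < 0: inferior good.

-0.920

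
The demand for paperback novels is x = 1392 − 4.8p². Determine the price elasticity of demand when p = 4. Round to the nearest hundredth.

At p = 4, x = 1315.2.
dx/dp = −2·4.8·p = −38.4.
Point elasticity E = (dx/dp)·(p/x) = -38.4 × 4/1315.2 ≈ -0.12.
|E| < 1, so demand is inelastic at this price.

-0.12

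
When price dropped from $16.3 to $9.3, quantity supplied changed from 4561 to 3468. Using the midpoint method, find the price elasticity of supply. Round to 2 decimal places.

0.50

%ΔQ = (3468 − 4561)/[(4561 + 3468)/2] = -1093/4014.5 ≈ -0.2723.
%Δp = (9.3 − 16.3)/[(16.3 + 9.3)/2] = -7/12.8 ≈ -0.5469.
Arc elasticity E = %ΔQ/%Δp ≈ -0.2723/-0.5469 ≈ 0.50.
|E| < 1: supply is inelastic over this range.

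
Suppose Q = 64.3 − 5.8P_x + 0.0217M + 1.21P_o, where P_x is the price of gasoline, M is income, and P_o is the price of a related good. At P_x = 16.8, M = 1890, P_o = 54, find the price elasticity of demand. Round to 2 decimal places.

First evaluate Q: 64.3 − 5.8(16.8) + 0.0217(1890) + 1.21(54) = 64.3 − 97.44 + 41.013 + 65.34 = 73.213.
∂Q/∂P_x = −5.8, so E_p = (−5.8)·(16.8/73.213) ≈ -1.33.
|E_p| > 1: demand is elastic.

-1.33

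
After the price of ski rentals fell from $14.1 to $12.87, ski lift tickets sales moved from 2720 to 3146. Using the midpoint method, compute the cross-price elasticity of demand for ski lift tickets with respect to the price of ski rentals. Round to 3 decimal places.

%ΔQ_x = (3146 − 2720)/[(2720+3146)/2] = 426/2933 ≈ 0.1452.
%ΔP_y = (12.87 − 14.1)/[(14.1+12.87)/2] ≈ -0.0912.
E_xy = 0.1452/-0.0912 ≈ -1.592.
E_xy < 0, so ski lift tickets and ski rentals are complements.

-1.592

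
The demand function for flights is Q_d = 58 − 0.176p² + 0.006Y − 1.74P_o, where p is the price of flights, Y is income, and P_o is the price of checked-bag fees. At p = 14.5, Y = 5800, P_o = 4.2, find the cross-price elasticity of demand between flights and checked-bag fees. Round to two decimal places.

Q_d = 58 − 0.176(14.5)² + 0.006(5800) − 1.74(4.2) = 58 − 37.004 + 34.8 − 7.308 = 48.488.
∂Q_d/∂P_o = −1.74, so E_xy = -1.74·(4.2/48.488) ≈ -0.15.
E_xy < 0: the goods are complements.

-0.15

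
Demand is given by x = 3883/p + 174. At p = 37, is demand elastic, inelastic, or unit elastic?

At p = 37, x = 278.9459.
dx/dp = −3883/p² = −2.8364.
Point elasticity E = (dx/dp)·(p/x) = -2.8364 × 37/278.9459 ≈ -0.376.
|E| ≈ 0.376 < 1, so demand is inelastic.

inelastic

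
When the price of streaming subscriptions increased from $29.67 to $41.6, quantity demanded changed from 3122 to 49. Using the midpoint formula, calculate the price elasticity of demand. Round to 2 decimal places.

%Δq = (49 − 3122)/[(3122 + 49)/2] = -3073/1585.5 ≈ -1.9382.
%ΔP = (41.6 − 29.67)/[(29.67 + 41.6)/2] = 11.93/35.635 ≈ 0.3348.
Arc elasticity E = %Δq/%ΔP ≈ -1.9382/0.3348 ≈ -5.79.
|E| > 1: demand is elastic over this range.

-5.79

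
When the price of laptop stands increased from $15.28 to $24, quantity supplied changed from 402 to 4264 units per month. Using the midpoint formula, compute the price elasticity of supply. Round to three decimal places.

3.728

%Δq = (4264 − 402)/[(402 + 4264)/2] = 3862/2333 ≈ 1.6554.
%Δp = (24 − 15.28)/[(15.28 + 24)/2] = 8.72/19.64 ≈ 0.4440.
Arc elasticity E = %Δq/%Δp ≈ 1.6554/0.4440 ≈ 3.728.
|E| > 1: supply is elastic over this range.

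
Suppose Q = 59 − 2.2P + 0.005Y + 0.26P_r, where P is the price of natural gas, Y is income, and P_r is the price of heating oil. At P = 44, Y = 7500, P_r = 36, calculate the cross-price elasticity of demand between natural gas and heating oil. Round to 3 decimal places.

1.033

At the given point, Q = 59 − 2.2(44) + 0.005(7500) + 0.26(36) = 59 − 96.8 + 37.5 + 9.36 = 9.06.
∂Q/∂P_r = +0.26, so E_xy = 0.26·(36/9.06) ≈ 1.033.
E_xy > 0: the goods are substitutes.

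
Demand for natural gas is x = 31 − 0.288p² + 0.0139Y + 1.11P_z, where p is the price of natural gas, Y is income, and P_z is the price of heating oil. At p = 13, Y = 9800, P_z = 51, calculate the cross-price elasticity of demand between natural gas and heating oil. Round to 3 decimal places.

Evaluating quantity at (p, Y, P_z) gives x = 31 − 0.288(13)² + 0.0139(9800) + 1.11(51) = 31 − 48.672 + 136.22 + 56.61 = 175.158.
∂x/∂P_z = +1.11, so E_xy = 1.11·(51/175.158) ≈ 0.323.
E_xy > 0: the goods are substitutes.

0.323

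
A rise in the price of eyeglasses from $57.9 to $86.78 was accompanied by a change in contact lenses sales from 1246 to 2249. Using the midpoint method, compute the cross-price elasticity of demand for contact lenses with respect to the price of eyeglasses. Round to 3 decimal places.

%ΔQ_x = (2249 − 1246)/[(1246+2249)/2] = 1003/1747.5 ≈ 0.5740.
%ΔP_y = (86.78 − 57.9)/[(57.9+86.78)/2] ≈ 0.3992.
E_xy = 0.5740/0.3992 ≈ 1.438.
E_xy > 0, so contact lenses and eyeglasses are substitutes.

1.438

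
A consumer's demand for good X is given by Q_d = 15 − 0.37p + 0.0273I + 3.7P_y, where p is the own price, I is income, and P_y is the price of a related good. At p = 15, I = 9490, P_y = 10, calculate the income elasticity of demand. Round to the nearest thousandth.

0.848

First evaluate Q_d: 15 − 0.37(15) + 0.0273(9490) + 3.7(10) = 15 − 5.55 + 259.077 + 37 = 305.527.
∂Q_d/∂I = +0.0273, so E_I = 0.0273·(9490/305.527) ≈ 0.848.
E_I ∈ (0,1): normal good (necessity).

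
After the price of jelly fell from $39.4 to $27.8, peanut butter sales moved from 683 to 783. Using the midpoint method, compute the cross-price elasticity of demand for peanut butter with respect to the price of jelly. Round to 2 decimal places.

-0.40

%ΔQ_x = (783 − 683)/[(683+783)/2] = 100/733 ≈ 0.1364.
%ΔP_y = (27.8 − 39.4)/[(39.4+27.8)/2] ≈ -0.3452.
E_xy = 0.1364/-0.3452 ≈ -0.40.
E_xy < 0, so peanut butter and jelly are complements.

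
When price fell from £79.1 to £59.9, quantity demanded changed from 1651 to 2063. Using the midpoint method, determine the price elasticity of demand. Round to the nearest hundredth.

%ΔQ = (2063 − 1651)/[(1651 + 2063)/2] = 412/1857 ≈ 0.2219.
%Δp = (59.9 − 79.1)/[(79.1 + 59.9)/2] = -19.2/69.5 ≈ -0.2763.
Arc elasticity E = %ΔQ/%Δp ≈ 0.2219/-0.2763 ≈ -0.80.
|E| < 1: demand is inelastic over this range.

-0.80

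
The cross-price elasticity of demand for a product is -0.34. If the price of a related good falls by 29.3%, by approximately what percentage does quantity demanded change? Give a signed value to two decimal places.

%ΔQ ≈ E × %ΔP_y = (-0.34) × (-29.3%) ≈ 9.96%.

9.96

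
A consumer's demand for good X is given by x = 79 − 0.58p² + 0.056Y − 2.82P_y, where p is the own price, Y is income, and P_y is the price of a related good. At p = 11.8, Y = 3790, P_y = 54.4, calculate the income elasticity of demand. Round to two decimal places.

3.72

At the given point, x = 79 − 0.58(11.8)² + 0.056(3790) − 2.82(54.4) = 79 − 80.7592 + 212.24 − 153.408 = 57.0728.
∂x/∂Y = +0.056, so E_I = 0.056·(3790/57.0728) ≈ 3.72.
E_I > 1: normal good (luxury).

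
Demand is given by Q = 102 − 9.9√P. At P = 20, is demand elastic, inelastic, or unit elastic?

inelastic

At P = 20, Q = 57.7259.
dQ/dP = −9.9/(2√P) = −9.9/(2·4.4721).
Point elasticity E = (dQ/dP)·(P/Q) = -1.1069 × 20/57.7259 ≈ -0.383.
|E| ≈ 0.383 < 1, so demand is inelastic.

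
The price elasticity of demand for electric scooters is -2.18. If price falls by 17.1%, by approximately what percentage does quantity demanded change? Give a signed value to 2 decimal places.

%ΔQ ≈ E × %ΔP = (-2.18) × (-17.1%) ≈ 37.28%.

37.28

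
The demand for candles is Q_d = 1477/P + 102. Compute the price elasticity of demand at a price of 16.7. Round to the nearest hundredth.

-0.46

At P = 16.7, Q_d = 190.4431.
dQ_d/dP = −1477/P² = −5.296.
Point elasticity E = (dQ_d/dP)·(P/Q_d) = -5.296 × 16.7/190.4431 ≈ -0.46.
|E| < 1, so demand is inelastic at this price.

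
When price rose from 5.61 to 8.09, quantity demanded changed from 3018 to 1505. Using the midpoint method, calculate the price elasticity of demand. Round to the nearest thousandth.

%Δq = (1505 − 3018)/[(3018 + 1505)/2] = -1513/2261.5 ≈ -0.6690.
%Δp = (8.09 − 5.61)/[(5.61 + 8.09)/2] = 2.48/6.85 ≈ 0.3620.
Arc elasticity E = %Δq/%Δp ≈ -0.6690/0.3620 ≈ -1.848.
|E| > 1: demand is elastic over this range.

-1.848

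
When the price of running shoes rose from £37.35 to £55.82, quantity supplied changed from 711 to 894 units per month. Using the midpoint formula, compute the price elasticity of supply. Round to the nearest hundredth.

0.58

%ΔQ = (894 − 711)/[(711 + 894)/2] = 183/802.5 ≈ 0.2280.
%Δp = (55.82 − 37.35)/[(37.35 + 55.82)/2] = 18.47/46.585 ≈ 0.3965.
Arc elasticity E = %ΔQ/%Δp ≈ 0.2280/0.3965 ≈ 0.58.
|E| < 1: supply is inelastic over this range.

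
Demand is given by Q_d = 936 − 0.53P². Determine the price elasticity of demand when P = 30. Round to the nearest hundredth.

-2.08

At P = 30, Q_d = 459.
dQ_d/dP = −2·0.53·P = −31.8.
Point elasticity E = (dQ_d/dP)·(P/Q_d) = -31.8 × 30/459 ≈ -2.08.
|E| > 1, so demand is elastic at this price.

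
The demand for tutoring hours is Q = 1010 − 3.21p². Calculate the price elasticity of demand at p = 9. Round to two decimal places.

At p = 9, Q = 749.99.
dQ/dp = −2·3.21·p = −57.78.
Point elasticity E = (dQ/dp)·(p/Q) = -57.78 × 9/749.99 ≈ -0.69.
|E| < 1, so demand is inelastic at this price.

-0.69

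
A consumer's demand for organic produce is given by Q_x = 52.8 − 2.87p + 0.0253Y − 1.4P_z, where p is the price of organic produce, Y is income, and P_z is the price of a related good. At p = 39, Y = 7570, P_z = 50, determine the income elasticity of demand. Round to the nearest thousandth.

First evaluate Q_x: 52.8 − 2.87(39) + 0.0253(7570) − 1.4(50) = 52.8 − 111.93 + 191.521 − 70 = 62.391.
∂Q_x/∂Y = +0.0253, so E_I = 0.0253·(7570/62.391) ≈ 3.070.
E_I > 1: normal good (luxury).

3.070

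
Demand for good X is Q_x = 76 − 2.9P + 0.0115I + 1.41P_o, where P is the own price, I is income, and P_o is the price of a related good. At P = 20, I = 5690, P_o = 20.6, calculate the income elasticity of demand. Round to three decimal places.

0.582

First evaluate Q_x: 76 − 2.9(20) + 0.0115(5690) + 1.41(20.6) = 76 − 58 + 65.435 + 29.046 = 112.481.
∂Q_x/∂I = +0.0115, so E_I = 0.0115·(5690/112.481) ≈ 0.582.
E_I ∈ (0,1): normal good (necessity).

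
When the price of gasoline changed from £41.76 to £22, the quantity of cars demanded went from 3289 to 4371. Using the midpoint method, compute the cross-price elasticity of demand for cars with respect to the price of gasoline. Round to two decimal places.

%ΔQ_x = (4371 − 3289)/[(3289+4371)/2] = 1082/3830 ≈ 0.2825.
%ΔP_y = (22 − 41.76)/[(41.76+22)/2] ≈ -0.6198.
E_xy = 0.2825/-0.6198 ≈ -0.46.
E_xy < 0, so cars and gasoline are complements.

-0.46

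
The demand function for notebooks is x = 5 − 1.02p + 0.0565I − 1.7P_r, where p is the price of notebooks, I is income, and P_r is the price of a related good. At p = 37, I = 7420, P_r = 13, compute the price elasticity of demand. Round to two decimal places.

-0.10

First evaluate x: 5 − 1.02(37) + 0.0565(7420) − 1.7(13) = 5 − 37.74 + 419.23 − 22.1 = 364.39.
∂x/∂p = −1.02, so E_p = (−1.02)·(37/364.39) ≈ -0.10.
|E_p| < 1: demand is inelastic.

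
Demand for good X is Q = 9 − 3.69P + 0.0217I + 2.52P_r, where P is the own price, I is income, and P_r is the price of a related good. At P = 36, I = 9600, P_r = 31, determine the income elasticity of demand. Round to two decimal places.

Evaluating quantity at (P, I, P_r) gives Q = 9 − 3.69(36) + 0.0217(9600) + 2.52(31) = 9 − 132.84 + 208.32 + 78.12 = 162.6.
∂Q/∂I = +0.0217, so E_I = 0.0217·(9600/162.6) ≈ 1.28.
E_I > 1: normal good (luxury).

1.28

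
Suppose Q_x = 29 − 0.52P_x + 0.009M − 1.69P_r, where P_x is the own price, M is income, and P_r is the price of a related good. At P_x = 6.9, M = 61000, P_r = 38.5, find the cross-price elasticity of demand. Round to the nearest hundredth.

-0.13

First evaluate Q_x: 29 − 0.52(6.9) + 0.009(61000) − 1.69(38.5) = 29 − 3.588 + 549 − 65.065 = 509.347.
∂Q_x/∂P_r = −1.69, so E_xy = -1.69·(38.5/509.347) ≈ -0.13.
E_xy < 0: the goods are complements.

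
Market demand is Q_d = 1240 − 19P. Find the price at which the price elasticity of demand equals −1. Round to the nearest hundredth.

32.63

For linear demand Q_d = a − bP, E = −bP/(a − bP). |E| = 1 ⇒ bP = a − bP ⇒ P = a/(2b).
P = 1240/(2·19) ≈ 32.63.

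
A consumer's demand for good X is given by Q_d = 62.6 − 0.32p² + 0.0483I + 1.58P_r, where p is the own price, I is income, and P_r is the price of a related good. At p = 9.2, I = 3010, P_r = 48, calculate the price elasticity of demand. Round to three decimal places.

Substituting, Q_d = 62.6 − 0.32(9.2)² + 0.0483(3010) + 1.58(48) = 62.6 − 27.0848 + 145.383 + 75.84 = 256.7382.
∂Q_d/∂p = −2·0.32·p = -5.888, so E_p = -5.888·(9.2/256.7382) ≈ -0.211.
|E_p| < 1: demand is inelastic.

-0.211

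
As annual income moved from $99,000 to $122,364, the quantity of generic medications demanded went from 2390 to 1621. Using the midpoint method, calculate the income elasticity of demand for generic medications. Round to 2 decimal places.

-1.82

%ΔQ = (1621 − 2390)/[(2390+1621)/2] = -769/2005.5 ≈ -0.3834.
%ΔY = (122,364 − 99,000)/[(99,000+122,364)/2] = 23364/110682 ≈ 0.2111.
E_I = %ΔQ/%ΔY ≈ -1.82.
E_I < 0: inferior good.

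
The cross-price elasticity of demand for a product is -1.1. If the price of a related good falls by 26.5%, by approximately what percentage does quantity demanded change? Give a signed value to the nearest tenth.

29.2

%ΔQ ≈ E × %ΔP_y = (-1.1) × (-26.5%) ≈ 29.2%.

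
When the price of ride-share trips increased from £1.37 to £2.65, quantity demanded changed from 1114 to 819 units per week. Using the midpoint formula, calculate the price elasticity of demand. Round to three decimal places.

%ΔQ = (819 − 1114)/[(1114 + 819)/2] = -295/966.5 ≈ -0.3052.
%Δp = (2.65 − 1.37)/[(1.37 + 2.65)/2] = 1.28/2.01 ≈ 0.6368.
Arc elasticity E = %ΔQ/%Δp ≈ -0.3052/0.6368 ≈ -0.479.
|E| < 1: demand is inelastic over this range.

-0.479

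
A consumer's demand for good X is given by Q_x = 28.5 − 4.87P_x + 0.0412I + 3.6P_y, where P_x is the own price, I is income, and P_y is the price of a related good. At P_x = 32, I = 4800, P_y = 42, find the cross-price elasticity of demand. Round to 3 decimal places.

Q_x = 28.5 − 4.87(32) + 0.0412(4800) + 3.6(42) = 28.5 − 155.84 + 197.76 + 151.2 = 221.62.
∂Q_x/∂P_y = +3.6, so E_xy = 3.6·(42/221.62) ≈ 0.682.
E_xy > 0: the goods are substitutes.

0.682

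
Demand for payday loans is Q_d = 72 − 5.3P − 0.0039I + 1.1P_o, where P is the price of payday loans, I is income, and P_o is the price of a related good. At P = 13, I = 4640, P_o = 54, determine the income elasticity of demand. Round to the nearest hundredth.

-0.41

Q_d = 72 − 5.3(13) − 0.0039(4640) + 1.1(54) = 72 − 68.9 − 18.096 + 59.4 = 44.404.
∂Q_d/∂I = −0.0039, so E_I = -0.0039·(4640/44.404) ≈ -0.41.
E_I < 0: inferior good.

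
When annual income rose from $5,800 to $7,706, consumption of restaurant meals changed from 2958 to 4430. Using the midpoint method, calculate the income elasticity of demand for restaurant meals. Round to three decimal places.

%ΔQ = (4430 − 2958)/[(2958+4430)/2] = 1472/3694 ≈ 0.3985.
%ΔM = (7,706 − 5,800)/[(5,800+7,706)/2] = 1906/6753 ≈ 0.2822.
E_I = %ΔQ/%ΔM ≈ 1.412.
E_I > 1: normal good (luxury).

1.412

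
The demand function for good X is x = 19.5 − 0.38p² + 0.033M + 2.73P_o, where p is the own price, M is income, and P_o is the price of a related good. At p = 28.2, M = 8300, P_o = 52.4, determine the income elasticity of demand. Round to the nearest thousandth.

2.040

Evaluating quantity at (p, M, P_o) gives x = 19.5 − 0.38(28.2)² + 0.033(8300) + 2.73(52.4) = 19.5 − 302.1912 + 273.9 + 143.052 = 134.2608.
∂x/∂M = +0.033, so E_I = 0.033·(8300/134.2608) ≈ 2.040.
E_I > 1: normal good (luxury).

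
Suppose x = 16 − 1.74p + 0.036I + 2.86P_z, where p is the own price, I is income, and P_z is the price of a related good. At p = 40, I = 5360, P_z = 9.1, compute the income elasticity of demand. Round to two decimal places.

1.17

Substituting, x = 16 − 1.74(40) + 0.036(5360) + 2.86(9.1) = 16 − 69.6 + 192.96 + 26.026 = 165.386.
∂x/∂I = +0.036, so E_I = 0.036·(5360/165.386) ≈ 1.17.
E_I > 1: normal good (luxury).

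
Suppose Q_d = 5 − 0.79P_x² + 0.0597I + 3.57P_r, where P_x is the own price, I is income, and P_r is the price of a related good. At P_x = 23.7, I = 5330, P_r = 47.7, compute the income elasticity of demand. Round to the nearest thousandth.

6.395

First evaluate Q_d: 5 − 0.79(23.7)² + 0.0597(5330) + 3.57(47.7) = 5 − 443.7351 + 318.201 + 170.289 = 49.7549.
∂Q_d/∂I = +0.0597, so E_I = 0.0597·(5330/49.7549) ≈ 6.395.
E_I > 1: normal good (luxury).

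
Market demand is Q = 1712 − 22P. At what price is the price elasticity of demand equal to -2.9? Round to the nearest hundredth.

57.86

Set −bP/(a − bP) = −2.9 ⇒ bP = 2.9(a − bP) ⇒ bP(1+2.9) = 2.9·a.
P = 2.9·1712/(22·3.9) ≈ 57.86.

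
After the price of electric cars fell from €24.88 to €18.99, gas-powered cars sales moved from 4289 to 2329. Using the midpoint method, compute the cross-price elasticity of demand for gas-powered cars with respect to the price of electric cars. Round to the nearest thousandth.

%ΔQ_x = (2329 − 4289)/[(4289+2329)/2] = -1960/3309 ≈ -0.5923.
%ΔP_y = (18.99 − 24.88)/[(24.88+18.99)/2] ≈ -0.2685.
E_xy = -0.5923/-0.2685 ≈ 2.206.
E_xy > 0, so gas-powered cars and electric cars are substitutes.

2.206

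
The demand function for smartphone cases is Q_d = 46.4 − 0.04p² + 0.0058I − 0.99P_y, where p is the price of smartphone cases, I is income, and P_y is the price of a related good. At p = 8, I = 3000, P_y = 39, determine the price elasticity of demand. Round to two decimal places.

-0.23

Evaluating quantity at (p, I, P_y) gives Q_d = 46.4 − 0.04(8)² + 0.0058(3000) − 0.99(39) = 46.4 − 2.56 + 17.4 − 38.61 = 22.63.
∂Q_d/∂p = −2·0.04·p = -0.64, so E_p = -0.64·(8/22.63) ≈ -0.23.
|E_p| < 1: demand is inelastic.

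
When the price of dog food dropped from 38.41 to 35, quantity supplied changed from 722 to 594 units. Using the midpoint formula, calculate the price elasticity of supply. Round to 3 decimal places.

2.094

%Δq = (594 − 722)/[(722 + 594)/2] = -128/658 ≈ -0.1945.
%ΔP = (35 − 38.41)/[(38.41 + 35)/2] = -3.41/36.705 ≈ -0.0929.
Arc elasticity E = %Δq/%ΔP ≈ -0.1945/-0.0929 ≈ 2.094.
|E| > 1: supply is elastic over this range.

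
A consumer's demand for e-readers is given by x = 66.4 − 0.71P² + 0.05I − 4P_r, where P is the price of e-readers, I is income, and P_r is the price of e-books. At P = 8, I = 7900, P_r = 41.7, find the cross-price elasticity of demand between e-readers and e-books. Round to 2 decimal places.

-0.67

First evaluate x: 66.4 − 0.71(8)² + 0.05(7900) − 4(41.7) = 66.4 − 45.44 + 395 − 166.8 = 249.16.
∂x/∂P_r = −4, so E_xy = -4·(41.7/249.16) ≈ -0.67.
E_xy < 0: the goods are complements.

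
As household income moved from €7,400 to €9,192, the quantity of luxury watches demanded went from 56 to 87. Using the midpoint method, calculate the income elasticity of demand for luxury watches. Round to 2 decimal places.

%ΔQ = (87 − 56)/[(56+87)/2] = 31/71.5 ≈ 0.4336.
%ΔY = (9,192 − 7,400)/[(7,400+9,192)/2] = 1792/8296 ≈ 0.2160.
E_I = %ΔQ/%ΔY ≈ 2.01.
E_I > 1: normal good (luxury).

2.01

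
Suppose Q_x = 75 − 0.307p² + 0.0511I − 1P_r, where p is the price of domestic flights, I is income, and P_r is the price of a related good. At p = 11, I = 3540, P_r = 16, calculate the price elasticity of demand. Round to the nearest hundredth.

-0.37

At the given point, Q_x = 75 − 0.307(11)² + 0.0511(3540) − 1(16) = 75 − 37.147 + 180.894 − 16 = 202.747.
∂Q_x/∂p = −2·0.307·p = -6.754, so E_p = -6.754·(11/202.747) ≈ -0.37.
|E_p| < 1: demand is inelastic.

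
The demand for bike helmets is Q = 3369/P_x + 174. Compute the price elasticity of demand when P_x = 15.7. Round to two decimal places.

At P_x = 15.7, Q = 388.586.
dQ/dP_x = −3369/P_x² = −13.6679.
Point elasticity E = (dQ/dP_x)·(P_x/Q) = -13.6679 × 15.7/388.586 ≈ -0.55.
|E| < 1, so demand is inelastic at this price.

-0.55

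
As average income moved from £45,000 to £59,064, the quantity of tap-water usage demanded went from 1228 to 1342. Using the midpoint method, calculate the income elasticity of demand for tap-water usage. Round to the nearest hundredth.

0.33

%ΔQ = (1342 − 1228)/[(1228+1342)/2] = 114/1285 ≈ 0.0887.
%ΔM = (59,064 − 45,000)/[(45,000+59,064)/2] = 14064/52032 ≈ 0.2703.
E_I = %ΔQ/%ΔM ≈ 0.33.
E_I ∈ (0,1): normal good (necessity).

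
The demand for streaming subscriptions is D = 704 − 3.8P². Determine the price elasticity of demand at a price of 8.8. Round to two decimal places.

-1.44

At P = 8.8, D = 409.728.
dD/dP = −2·3.8·P = −66.88.
Point elasticity E = (dD/dP)·(P/D) = -66.88 × 8.8/409.728 ≈ -1.44.
|E| > 1, so demand is elastic at this price.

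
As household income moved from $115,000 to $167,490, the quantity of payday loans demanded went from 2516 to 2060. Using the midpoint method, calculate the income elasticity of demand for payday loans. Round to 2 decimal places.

%ΔQ = (2060 − 2516)/[(2516+2060)/2] = -456/2288 ≈ -0.1993.
%ΔY = (167,490 − 115,000)/[(115,000+167,490)/2] = 52490/141245 ≈ 0.3716.
E_I = %ΔQ/%ΔY ≈ -0.54.
E_I < 0: inferior good.

-0.54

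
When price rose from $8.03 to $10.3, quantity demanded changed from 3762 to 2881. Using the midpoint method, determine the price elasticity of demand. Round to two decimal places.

-1.07

%Δq = (2881 − 3762)/[(3762 + 2881)/2] = -881/3321.5 ≈ -0.2652.
%ΔP = (10.3 − 8.03)/[(8.03 + 10.3)/2] = 2.27/9.165 ≈ 0.2477.
Arc elasticity E = %Δq/%ΔP ≈ -0.2652/0.2477 ≈ -1.07.
|E| > 1: demand is elastic over this range.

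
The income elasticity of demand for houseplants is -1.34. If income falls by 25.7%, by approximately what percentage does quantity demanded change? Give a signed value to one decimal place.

34.4

%ΔQ ≈ E × %ΔI = (-1.34) × (-25.7%) ≈ 34.4%.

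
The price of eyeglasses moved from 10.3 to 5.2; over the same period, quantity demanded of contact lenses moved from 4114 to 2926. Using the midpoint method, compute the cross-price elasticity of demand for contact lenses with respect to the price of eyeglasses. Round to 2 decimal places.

%ΔQ_x = (2926 − 4114)/[(4114+2926)/2] = -1188/3520 ≈ -0.3375.
%ΔP_y = (5.2 − 10.3)/[(10.3+5.2)/2] ≈ -0.6581.
E_xy = -0.3375/-0.6581 ≈ 0.51.
E_xy > 0, so contact lenses and eyeglasses are substitutes.

0.51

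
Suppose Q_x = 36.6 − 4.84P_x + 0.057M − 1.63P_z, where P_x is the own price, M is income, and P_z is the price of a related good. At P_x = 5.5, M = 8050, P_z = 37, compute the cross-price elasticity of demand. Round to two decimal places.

-0.15

At the given point, Q_x = 36.6 − 4.84(5.5) + 0.057(8050) − 1.63(37) = 36.6 − 26.62 + 458.85 − 60.31 = 408.52.
∂Q_x/∂P_z = −1.63, so E_xy = -1.63·(37/408.52) ≈ -0.15.
E_xy < 0: the goods are complements.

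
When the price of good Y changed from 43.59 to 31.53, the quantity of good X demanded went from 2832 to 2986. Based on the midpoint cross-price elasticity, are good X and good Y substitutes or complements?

%ΔQ_x = (2986 − 2832)/[(2832+2986)/2] = 154/2909 ≈ 0.0529.
%ΔP_y = (31.53 − 43.59)/[(43.59+31.53)/2] ≈ -0.3211.
E_xy = 0.0529/-0.3211 ≈ -0.165.
E_xy < 0, so the goods are complements.

complements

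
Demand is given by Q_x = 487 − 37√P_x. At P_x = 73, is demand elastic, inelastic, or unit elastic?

At P_x = 73, Q_x = 170.8719.
dQ_x/dP_x = −37/(2√P_x) = −37/(2·8.544).
Point elasticity E = (dQ_x/dP_x)·(P_x/Q_x) = -2.1653 × 73/170.8719 ≈ -0.925.
|E| ≈ 0.925 < 1, so demand is inelastic.

inelastic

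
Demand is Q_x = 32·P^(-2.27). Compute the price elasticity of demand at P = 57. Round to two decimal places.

-2.27

For a Cobb–Douglas (constant-elasticity) form Q_x = A·P^α·…, the elasticity with respect to P equals the exponent α at every point.
Here the exponent on P is -2.27, so the price elasticity of demand is -2.27.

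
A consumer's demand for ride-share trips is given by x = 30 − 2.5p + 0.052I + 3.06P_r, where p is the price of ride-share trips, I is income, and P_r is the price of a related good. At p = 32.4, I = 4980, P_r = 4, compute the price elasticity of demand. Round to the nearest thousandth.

-0.368

x = 30 − 2.5(32.4) + 0.052(4980) + 3.06(4) = 30 − 81 + 258.96 + 12.24 = 220.2.
∂x/∂p = −2.5, so E_p = (−2.5)·(32.4/220.2) ≈ -0.368.
|E_p| < 1: demand is inelastic.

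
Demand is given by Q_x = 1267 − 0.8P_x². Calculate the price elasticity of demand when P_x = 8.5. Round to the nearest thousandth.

-0.096

At P_x = 8.5, Q_x = 1209.2.
dQ_x/dP_x = −2·0.8·P_x = −13.6.
Point elasticity E = (dQ_x/dP_x)·(P_x/Q_x) = -13.6 × 8.5/1209.2 ≈ -0.096.
|E| < 1, so demand is inelastic at this price.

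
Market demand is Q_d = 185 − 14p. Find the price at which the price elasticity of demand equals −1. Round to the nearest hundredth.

6.61

For linear demand Q_d = a − bp, E = −bp/(a − bp). |E| = 1 ⇒ bp = a − bp ⇒ p = a/(2b).
p = 185/(2·14) ≈ 6.61.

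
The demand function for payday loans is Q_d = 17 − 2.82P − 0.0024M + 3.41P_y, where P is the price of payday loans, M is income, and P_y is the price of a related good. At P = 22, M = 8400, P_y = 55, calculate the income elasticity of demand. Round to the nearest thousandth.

-0.165

Substituting, Q_d = 17 − 2.82(22) − 0.0024(8400) + 3.41(55) = 17 − 62.04 − 20.16 + 187.55 = 122.35.
∂Q_d/∂M = −0.0024, so E_I = -0.0024·(8400/122.35) ≈ -0.165.
E_I < 0: inferior good.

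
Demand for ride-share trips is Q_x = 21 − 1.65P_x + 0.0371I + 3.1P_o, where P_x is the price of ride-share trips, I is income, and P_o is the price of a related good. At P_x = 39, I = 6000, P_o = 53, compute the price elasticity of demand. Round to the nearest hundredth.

-0.19

Substituting, Q_x = 21 − 1.65(39) + 0.0371(6000) + 3.1(53) = 21 − 64.35 + 222.6 + 164.3 = 343.55.
∂Q_x/∂P_x = −1.65, so E_p = (−1.65)·(39/343.55) ≈ -0.19.
|E_p| < 1: demand is inelastic.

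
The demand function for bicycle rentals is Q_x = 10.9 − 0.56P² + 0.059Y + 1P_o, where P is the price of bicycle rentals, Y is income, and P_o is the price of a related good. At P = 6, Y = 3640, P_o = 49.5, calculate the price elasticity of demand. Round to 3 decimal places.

-0.158

First evaluate Q_x: 10.9 − 0.56(6)² + 0.059(3640) + 1(49.5) = 10.9 − 20.16 + 214.76 + 49.5 = 255.
∂Q_x/∂P = −2·0.56·P = -6.72, so E_p = -6.72·(6/255) ≈ -0.158.
|E_p| < 1: demand is inelastic.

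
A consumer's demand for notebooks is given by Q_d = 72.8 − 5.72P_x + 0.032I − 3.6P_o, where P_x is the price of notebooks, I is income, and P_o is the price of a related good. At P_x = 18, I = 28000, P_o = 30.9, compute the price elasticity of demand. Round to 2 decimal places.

-0.14

Q_d = 72.8 − 5.72(18) + 0.032(28000) − 3.6(30.9) = 72.8 − 102.96 + 896 − 111.24 = 754.6.
∂Q_d/∂P_x = −5.72, so E_p = (−5.72)·(18/754.6) ≈ -0.14.
|E_p| < 1: demand is inelastic.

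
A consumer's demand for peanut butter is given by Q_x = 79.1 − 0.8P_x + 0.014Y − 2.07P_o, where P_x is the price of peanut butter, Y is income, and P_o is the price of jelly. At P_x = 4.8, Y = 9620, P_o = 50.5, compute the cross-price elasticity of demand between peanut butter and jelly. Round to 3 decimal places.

-0.992

Q_x = 79.1 − 0.8(4.8) + 0.014(9620) − 2.07(50.5) = 79.1 − 3.84 + 134.68 − 104.535 = 105.405.
∂Q_x/∂P_o = −2.07, so E_xy = -2.07·(50.5/105.405) ≈ -0.992.
E_xy < 0: the goods are complements.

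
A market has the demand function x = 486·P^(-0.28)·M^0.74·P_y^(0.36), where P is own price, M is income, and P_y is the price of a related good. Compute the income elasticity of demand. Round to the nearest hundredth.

For a Cobb–Douglas (constant-elasticity) form x = A·M^α·…, the elasticity with respect to M equals the exponent α at every point.
Here the exponent on M is 0.74, so the income elasticity of demand is 0.74.

0.74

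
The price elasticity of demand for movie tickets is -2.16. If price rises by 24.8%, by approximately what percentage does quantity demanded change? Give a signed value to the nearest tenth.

-53.6

%ΔQ ≈ E × %ΔP = (-2.16) × (24.8%) ≈ -53.6%.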